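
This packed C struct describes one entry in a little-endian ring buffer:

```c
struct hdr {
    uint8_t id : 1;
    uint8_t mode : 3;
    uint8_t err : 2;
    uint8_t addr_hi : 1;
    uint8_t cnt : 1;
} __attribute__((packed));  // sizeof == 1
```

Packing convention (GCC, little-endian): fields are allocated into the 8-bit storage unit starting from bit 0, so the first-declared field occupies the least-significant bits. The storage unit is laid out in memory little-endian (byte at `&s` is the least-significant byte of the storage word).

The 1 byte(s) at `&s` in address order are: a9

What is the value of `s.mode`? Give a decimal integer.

4

[0]=0xa9 (little-endian) → word 0xa9
id:1 @ bit 0 → (0xa9>>0)&0x1 = 0x1
mode:3 @ bit 1 → (0xa9>>1)&0x7 = 0x4  ←
err:2 @ bit 4 → (0xa9>>4)&0x3 = 0x2
addr_hi:1 @ bit 6 → (0xa9>>6)&0x1 = 0x0
cnt:1 @ bit 7 → (0xa9>>7)&0x1 = 0x1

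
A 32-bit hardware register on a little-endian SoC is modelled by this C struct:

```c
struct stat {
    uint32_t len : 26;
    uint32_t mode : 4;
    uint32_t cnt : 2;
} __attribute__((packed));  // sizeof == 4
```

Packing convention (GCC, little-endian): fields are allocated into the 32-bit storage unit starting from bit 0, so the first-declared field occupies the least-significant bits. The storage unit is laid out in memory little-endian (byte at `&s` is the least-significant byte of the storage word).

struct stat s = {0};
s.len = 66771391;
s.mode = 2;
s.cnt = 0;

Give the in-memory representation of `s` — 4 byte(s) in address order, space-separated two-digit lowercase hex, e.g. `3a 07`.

len (26b) val=66771391 bits=0x3fad9bf at bit 0: 0x03fad9bf
mode (4b) val=2 bits=0x2 at bit 26: 0x0bfad9bf
cnt (2b) val=0 bits=0x0 at bit 30: 0x0bfad9bf
word = 0x0bfad9bf → little-endian bytes:
  [0]=0xbf  [1]=0xd9  [2]=0xfa  [3]=0x0b

bf d9 fa 0b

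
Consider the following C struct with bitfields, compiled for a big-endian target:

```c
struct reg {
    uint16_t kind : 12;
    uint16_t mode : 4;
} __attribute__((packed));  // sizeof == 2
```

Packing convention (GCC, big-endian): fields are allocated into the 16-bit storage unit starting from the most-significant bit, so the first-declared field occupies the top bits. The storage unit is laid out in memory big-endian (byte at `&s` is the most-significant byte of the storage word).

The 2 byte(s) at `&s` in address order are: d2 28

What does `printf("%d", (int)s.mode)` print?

[0]=0xd2 [1]=0x28 (big-endian) → word 0xd228
kind [4+:12] = (word>>4) & 0xfff = 3362
mode [0+:4] = (word>>0) & 0xf = 8  ←

8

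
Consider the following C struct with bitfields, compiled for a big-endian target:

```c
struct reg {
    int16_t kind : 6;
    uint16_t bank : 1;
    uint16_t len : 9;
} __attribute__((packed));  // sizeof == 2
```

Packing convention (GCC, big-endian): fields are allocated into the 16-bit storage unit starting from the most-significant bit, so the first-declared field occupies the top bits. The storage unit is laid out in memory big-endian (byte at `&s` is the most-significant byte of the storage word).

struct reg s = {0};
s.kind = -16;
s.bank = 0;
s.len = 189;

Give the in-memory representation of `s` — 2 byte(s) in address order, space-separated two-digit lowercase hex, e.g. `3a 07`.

c0 bd

kind:6 = -16 → 0x30 << 10 → word 0xc000
bank:1 = 0 → 0x0 << 9 → word 0xc000
len:9 = 189 → 0xbd << 0 → word 0xc0bd
word = 0xc0bd → big-endian bytes:
  [0]=0xc0  [1]=0xbd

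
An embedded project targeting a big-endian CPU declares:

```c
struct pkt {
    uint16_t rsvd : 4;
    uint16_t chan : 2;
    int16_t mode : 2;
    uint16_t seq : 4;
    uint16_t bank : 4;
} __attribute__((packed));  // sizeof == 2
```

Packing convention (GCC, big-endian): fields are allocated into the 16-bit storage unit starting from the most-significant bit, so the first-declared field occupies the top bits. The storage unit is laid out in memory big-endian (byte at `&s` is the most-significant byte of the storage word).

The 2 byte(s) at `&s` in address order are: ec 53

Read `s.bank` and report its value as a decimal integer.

3

[0]=0xec [1]=0x53 (big-endian) → word 0xec53
rsvd [12+:4] = (word>>12) & 0xf = 14
chan [10+:2] = (word>>10) & 0x3 = 3
mode [8+:2] = (word>>8) & 0x3 = 0
seq [4+:4] = (word>>4) & 0xf = 5
bank [0+:4] = (word>>0) & 0xf = 3  ←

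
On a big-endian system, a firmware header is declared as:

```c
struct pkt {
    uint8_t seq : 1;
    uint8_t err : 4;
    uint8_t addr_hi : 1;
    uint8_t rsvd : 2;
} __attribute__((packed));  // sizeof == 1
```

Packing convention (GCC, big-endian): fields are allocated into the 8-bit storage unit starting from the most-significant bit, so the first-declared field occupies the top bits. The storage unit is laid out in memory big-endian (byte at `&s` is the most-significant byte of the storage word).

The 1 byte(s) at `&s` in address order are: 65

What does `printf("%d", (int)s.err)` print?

12

[0]=0x65 (big-endian) → word 0x65
seq:1 @ bit 7 → (0x65>>7)&0x1 = 0x0
err:4 @ bit 3 → (0x65>>3)&0xf = 0xc  ←
addr_hi:1 @ bit 2 → (0x65>>2)&0x1 = 0x1
rsvd:2 @ bit 0 → (0x65>>0)&0x3 = 0x1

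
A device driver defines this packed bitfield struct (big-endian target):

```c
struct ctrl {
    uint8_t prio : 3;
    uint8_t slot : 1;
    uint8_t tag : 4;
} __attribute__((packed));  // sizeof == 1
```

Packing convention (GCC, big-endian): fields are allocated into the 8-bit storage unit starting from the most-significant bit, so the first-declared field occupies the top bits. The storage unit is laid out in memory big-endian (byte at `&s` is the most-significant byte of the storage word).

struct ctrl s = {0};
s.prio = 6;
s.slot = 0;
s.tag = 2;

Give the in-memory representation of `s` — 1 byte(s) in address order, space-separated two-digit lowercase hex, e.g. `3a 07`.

prio:3 = 6 → 0x6 << 5 → word 0xc0
slot:1 = 0 → 0x0 << 4 → word 0xc0
tag:4 = 2 → 0x2 << 0 → word 0xc2
word = 0xc2 → big-endian bytes:
  [0]=0xc2

c2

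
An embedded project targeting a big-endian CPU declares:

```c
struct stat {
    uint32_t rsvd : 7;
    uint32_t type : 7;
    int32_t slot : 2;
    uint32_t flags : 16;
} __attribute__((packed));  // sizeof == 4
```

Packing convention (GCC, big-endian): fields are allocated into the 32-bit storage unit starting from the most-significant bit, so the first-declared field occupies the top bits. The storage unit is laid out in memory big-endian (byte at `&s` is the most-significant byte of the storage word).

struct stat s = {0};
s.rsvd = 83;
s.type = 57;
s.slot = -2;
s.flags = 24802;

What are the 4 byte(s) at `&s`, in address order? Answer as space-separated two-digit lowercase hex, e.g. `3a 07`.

[25+:7] rsvd=83 & 0x7f = 0x53; word=0xa6000000
[18+:7] type=57 & 0x7f = 0x39; word=0xa6e40000
[16+:2] slot=-2 & 0x3 = 0x2; word=0xa6e60000
[0+:16] flags=24802 & 0xffff = 0x60e2; word=0xa6e660e2
word = 0xa6e660e2 → big-endian bytes:
  [0]=0xa6  [1]=0xe6  [2]=0x60  [3]=0xe2

a6 e6 60 e2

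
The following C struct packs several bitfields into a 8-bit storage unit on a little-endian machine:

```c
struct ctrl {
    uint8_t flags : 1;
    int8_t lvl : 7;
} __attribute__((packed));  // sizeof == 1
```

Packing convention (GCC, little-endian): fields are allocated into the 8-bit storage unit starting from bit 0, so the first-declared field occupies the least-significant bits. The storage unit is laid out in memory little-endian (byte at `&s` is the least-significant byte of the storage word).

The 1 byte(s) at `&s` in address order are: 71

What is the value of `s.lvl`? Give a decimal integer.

[0]=0x71 (little-endian) → word 0x71
flags:1 @ bit 0 → (0x71>>0)&0x1 = 0x1
lvl:7 @ bit 1 → (0x71>>1)&0x7f = 0x38  ←
lvl signed 7b, MSB=0: value = 56

56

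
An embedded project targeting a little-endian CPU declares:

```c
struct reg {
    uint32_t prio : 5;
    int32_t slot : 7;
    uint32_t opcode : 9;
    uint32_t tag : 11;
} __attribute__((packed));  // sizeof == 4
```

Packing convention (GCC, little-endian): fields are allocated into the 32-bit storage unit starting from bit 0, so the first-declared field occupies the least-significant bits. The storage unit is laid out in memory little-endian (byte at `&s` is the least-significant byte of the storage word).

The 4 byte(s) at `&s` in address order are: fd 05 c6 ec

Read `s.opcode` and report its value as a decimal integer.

[0]=0xfd [1]=0x05 [2]=0xc6 [3]=0xec (little-endian) → word 0xecc605fd
prio:5 @ bit 0 → (0xecc605fd>>0)&0x1f = 0x1d
slot:7 @ bit 5 → (0xecc605fd>>5)&0x7f = 0x2f
opcode:9 @ bit 12 → (0xecc605fd>>12)&0x1ff = 0x60  ←
tag:11 @ bit 21 → (0xecc605fd>>21)&0x7ff = 0x766

96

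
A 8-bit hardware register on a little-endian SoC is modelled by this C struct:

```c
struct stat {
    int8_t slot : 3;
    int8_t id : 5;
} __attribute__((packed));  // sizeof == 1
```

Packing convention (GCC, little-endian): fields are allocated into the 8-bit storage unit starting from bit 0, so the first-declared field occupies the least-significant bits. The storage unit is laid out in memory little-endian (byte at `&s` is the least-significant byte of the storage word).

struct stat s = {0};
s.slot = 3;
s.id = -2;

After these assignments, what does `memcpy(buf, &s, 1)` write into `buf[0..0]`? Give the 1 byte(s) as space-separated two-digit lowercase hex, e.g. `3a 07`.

slot (3b) val=3 bits=0x3 at bit 0: 0x03
id (5b) val=-2 bits=0x1e at bit 3: 0xf3
word = 0xf3 → little-endian bytes:
  [0]=0xf3

f3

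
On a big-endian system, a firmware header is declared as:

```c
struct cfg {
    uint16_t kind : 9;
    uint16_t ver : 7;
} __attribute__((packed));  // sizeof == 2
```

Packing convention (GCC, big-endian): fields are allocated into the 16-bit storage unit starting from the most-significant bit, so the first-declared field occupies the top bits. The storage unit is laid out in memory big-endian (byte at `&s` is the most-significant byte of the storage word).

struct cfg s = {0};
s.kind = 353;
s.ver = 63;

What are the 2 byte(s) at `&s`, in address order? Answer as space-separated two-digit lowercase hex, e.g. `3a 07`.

[7+:9] kind=353 & 0x1ff = 0x161; word=0xb080
[0+:7] ver=63 & 0x7f = 0x3f; word=0xb0bf
word = 0xb0bf → big-endian bytes:
  [0]=0xb0  [1]=0xbf

b0 bf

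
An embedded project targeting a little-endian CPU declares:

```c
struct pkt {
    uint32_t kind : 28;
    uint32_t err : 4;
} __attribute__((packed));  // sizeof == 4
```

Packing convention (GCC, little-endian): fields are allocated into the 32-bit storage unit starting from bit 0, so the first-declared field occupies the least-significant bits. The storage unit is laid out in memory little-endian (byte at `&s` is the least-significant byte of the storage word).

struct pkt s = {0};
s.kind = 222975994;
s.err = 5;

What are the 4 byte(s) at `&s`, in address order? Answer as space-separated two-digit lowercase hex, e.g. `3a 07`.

fa 57 4a 5d

kind:28 = 222975994 → 0xd4a57fa << 0 → word 0x0d4a57fa
err:4 = 5 → 0x5 << 28 → word 0x5d4a57fa
word = 0x5d4a57fa → little-endian bytes:
  [0]=0xfa  [1]=0x57  [2]=0x4a  [3]=0x5d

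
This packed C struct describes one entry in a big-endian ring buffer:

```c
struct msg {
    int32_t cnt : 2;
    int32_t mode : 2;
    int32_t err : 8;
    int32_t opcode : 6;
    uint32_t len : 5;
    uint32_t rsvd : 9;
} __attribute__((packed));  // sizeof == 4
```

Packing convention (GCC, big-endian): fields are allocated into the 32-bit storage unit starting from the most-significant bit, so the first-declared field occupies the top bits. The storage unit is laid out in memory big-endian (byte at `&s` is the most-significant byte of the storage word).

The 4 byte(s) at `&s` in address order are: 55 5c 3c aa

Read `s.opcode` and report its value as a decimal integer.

[0]=0x55 [1]=0x5c [2]=0x3c [3]=0xaa (big-endian) → word 0x555c3caa
cnt [30+:2] = (word>>30) & 0x3 = 1
mode [28+:2] = (word>>28) & 0x3 = 1
err [20+:8] = (word>>20) & 0xff = 85
opcode [14+:6] = (word>>14) & 0x3f = 48  ←
len [9+:5] = (word>>9) & 0x1f = 30
rsvd [0+:9] = (word>>0) & 0x1ff = 170
opcode signed 6b, MSB=1: 48 - 64 = -16

-16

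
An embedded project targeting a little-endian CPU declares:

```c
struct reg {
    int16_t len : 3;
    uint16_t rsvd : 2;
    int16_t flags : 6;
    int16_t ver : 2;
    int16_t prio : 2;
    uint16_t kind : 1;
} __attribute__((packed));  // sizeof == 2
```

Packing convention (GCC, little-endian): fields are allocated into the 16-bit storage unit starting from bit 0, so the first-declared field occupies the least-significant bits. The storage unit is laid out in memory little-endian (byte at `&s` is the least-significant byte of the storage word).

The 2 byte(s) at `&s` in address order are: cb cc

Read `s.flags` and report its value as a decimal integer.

-26

[0]=0xcb [1]=0xcc (little-endian) → word 0xcccb
len [0+:3] = (word>>0) & 0x7 = 3
rsvd [3+:2] = (word>>3) & 0x3 = 1
flags [5+:6] = (word>>5) & 0x3f = 38  ←
ver [11+:2] = (word>>11) & 0x3 = 1
prio [13+:2] = (word>>13) & 0x3 = 2
kind [15+:1] = (word>>15) & 0x1 = 1
flags signed 6b, MSB=1: 38 - 64 = -26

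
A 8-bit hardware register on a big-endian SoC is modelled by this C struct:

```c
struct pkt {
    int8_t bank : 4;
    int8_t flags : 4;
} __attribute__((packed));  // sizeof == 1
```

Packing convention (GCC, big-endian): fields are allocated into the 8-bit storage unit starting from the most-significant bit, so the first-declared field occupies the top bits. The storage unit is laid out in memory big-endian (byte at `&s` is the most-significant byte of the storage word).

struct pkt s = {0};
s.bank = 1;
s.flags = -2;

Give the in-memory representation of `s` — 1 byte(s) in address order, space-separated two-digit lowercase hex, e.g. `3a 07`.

bank (4b) val=1 bits=0x1 at bit 4: 0x10
flags (4b) val=-2 bits=0xe at bit 0: 0x1e
word = 0x1e → big-endian bytes:
  [0]=0x1e

1e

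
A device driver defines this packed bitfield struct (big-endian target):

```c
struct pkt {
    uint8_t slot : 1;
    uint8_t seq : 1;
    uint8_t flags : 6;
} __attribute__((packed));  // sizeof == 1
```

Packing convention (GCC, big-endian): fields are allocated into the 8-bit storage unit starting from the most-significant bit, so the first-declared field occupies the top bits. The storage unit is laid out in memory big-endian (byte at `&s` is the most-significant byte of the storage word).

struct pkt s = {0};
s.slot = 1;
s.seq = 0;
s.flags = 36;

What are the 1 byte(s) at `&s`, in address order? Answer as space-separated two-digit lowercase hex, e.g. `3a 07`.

slot:1 = 1 → 0x1 << 7 → word 0x80
seq:1 = 0 → 0x0 << 6 → word 0x80
flags:6 = 36 → 0x24 << 0 → word 0xa4
word = 0xa4 → big-endian bytes:
  [0]=0xa4

a4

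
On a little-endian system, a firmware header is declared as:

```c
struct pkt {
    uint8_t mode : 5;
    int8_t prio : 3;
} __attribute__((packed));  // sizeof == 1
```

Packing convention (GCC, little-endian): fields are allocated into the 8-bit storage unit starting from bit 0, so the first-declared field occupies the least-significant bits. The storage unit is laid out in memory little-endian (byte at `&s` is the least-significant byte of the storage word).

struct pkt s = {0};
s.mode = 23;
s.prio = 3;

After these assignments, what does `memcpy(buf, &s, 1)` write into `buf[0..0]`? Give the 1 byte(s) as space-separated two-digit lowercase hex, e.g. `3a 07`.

77

mode:5 = 23 → 0x17 << 0 → word 0x17
prio:3 = 3 → 0x3 << 5 → word 0x77
word = 0x77 → little-endian bytes:
  [0]=0x77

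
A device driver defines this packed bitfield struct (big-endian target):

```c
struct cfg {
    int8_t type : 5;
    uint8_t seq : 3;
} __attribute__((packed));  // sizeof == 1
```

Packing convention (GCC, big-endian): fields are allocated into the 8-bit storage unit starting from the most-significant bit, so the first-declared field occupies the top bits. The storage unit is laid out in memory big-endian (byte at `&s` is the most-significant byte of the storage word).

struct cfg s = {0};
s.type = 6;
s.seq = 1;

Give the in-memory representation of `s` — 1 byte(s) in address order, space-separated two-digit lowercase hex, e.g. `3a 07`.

31

[3+:5] type=6 & 0x1f = 0x6; word=0x30
[0+:3] seq=1 & 0x7 = 0x1; word=0x31
word = 0x31 → big-endian bytes:
  [0]=0x31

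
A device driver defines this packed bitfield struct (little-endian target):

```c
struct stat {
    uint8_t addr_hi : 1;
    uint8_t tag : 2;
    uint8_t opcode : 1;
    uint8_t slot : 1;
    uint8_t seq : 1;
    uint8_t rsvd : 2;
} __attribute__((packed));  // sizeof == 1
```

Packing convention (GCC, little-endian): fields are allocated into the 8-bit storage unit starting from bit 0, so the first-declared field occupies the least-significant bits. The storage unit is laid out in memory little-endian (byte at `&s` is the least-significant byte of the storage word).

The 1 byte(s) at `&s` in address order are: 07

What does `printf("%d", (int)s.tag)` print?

[0]=0x07 (little-endian) → word 0x07
addr_hi [0+:1] = (word>>0) & 0x1 = 1
tag [1+:2] = (word>>1) & 0x3 = 3  ←
opcode [3+:1] = (word>>3) & 0x1 = 0
slot [4+:1] = (word>>4) & 0x1 = 0
seq [5+:1] = (word>>5) & 0x1 = 0
rsvd [6+:2] = (word>>6) & 0x3 = 0

3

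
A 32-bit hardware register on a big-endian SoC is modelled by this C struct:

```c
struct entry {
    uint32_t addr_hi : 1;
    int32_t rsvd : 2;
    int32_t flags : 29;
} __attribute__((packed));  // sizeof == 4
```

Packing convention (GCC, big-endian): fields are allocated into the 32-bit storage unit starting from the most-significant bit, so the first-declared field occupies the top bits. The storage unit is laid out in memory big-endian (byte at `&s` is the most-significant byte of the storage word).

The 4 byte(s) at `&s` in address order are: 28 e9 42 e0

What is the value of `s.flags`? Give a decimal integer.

149504736

[0]=0x28 [1]=0xe9 [2]=0x42 [3]=0xe0 (big-endian) → word 0x28e942e0
addr_hi:1 @ bit 31 → (0x28e942e0>>31)&0x1 = 0x0
rsvd:2 @ bit 29 → (0x28e942e0>>29)&0x3 = 0x1
flags:29 @ bit 0 → (0x28e942e0>>0)&0x1fffffff = 0x8e942e0  ←
flags signed 29b, MSB=0: value = 149504736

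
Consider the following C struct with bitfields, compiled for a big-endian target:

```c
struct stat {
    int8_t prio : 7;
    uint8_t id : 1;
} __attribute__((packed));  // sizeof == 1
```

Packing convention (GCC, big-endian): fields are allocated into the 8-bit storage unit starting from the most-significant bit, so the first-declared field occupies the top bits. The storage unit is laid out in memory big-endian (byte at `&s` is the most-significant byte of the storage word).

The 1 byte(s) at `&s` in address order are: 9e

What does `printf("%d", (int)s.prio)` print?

[0]=0x9e (big-endian) → word 0x9e
prio:7 @ bit 1 → (0x9e>>1)&0x7f = 0x4f  ←
id:1 @ bit 0 → (0x9e>>0)&0x1 = 0x0
prio signed 7b, MSB=1: 79 - 128 = -49

-49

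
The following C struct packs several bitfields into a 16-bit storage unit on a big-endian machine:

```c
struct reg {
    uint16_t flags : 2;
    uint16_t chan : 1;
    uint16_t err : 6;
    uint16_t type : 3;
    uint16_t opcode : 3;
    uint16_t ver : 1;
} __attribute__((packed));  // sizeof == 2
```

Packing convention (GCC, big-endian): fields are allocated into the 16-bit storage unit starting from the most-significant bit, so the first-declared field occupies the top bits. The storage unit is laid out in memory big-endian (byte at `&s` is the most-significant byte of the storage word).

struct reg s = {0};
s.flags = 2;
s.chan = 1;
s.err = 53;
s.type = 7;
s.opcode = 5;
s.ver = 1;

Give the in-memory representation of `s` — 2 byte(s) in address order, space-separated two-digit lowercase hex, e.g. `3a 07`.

flags (2b) val=2 bits=0x2 at bit 14: 0x8000
chan (1b) val=1 bits=0x1 at bit 13: 0xa000
err (6b) val=53 bits=0x35 at bit 7: 0xba80
type (3b) val=7 bits=0x7 at bit 4: 0xbaf0
opcode (3b) val=5 bits=0x5 at bit 1: 0xbafa
ver (1b) val=1 bits=0x1 at bit 0: 0xbafb
word = 0xbafb → big-endian bytes:
  [0]=0xba  [1]=0xfb

ba fb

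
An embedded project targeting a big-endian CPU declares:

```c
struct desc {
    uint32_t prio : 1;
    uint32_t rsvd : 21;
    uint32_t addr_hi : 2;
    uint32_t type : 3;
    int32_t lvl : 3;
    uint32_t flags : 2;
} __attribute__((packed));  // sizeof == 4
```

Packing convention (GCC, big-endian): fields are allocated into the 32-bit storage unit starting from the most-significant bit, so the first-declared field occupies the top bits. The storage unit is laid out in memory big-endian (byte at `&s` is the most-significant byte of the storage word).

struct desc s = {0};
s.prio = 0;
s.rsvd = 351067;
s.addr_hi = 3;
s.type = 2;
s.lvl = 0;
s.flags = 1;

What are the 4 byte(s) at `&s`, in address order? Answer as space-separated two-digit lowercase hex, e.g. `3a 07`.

prio:1 = 0 → 0x0 << 31 → word 0x00000000
rsvd:21 = 351067 → 0x55b5b << 10 → word 0x156d6c00
addr_hi:2 = 3 → 0x3 << 8 → word 0x156d6f00
type:3 = 2 → 0x2 << 5 → word 0x156d6f40
lvl:3 = 0 → 0x0 << 2 → word 0x156d6f40
flags:2 = 1 → 0x1 << 0 → word 0x156d6f41
word = 0x156d6f41 → big-endian bytes:
  [0]=0x15  [1]=0x6d  [2]=0x6f  [3]=0x41

15 6d 6f 41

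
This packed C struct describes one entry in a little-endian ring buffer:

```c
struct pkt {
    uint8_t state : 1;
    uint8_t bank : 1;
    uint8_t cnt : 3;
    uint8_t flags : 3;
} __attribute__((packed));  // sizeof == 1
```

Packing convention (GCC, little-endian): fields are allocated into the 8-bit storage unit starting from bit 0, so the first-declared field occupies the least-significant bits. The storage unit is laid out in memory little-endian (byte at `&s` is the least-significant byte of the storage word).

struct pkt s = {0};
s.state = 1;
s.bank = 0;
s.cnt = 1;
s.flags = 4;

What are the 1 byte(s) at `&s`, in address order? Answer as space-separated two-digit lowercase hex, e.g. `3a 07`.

85

state (1b) val=1 bits=0x1 at bit 0: 0x01
bank (1b) val=0 bits=0x0 at bit 1: 0x01
cnt (3b) val=1 bits=0x1 at bit 2: 0x05
flags (3b) val=4 bits=0x4 at bit 5: 0x85
word = 0x85 → little-endian bytes:
  [0]=0x85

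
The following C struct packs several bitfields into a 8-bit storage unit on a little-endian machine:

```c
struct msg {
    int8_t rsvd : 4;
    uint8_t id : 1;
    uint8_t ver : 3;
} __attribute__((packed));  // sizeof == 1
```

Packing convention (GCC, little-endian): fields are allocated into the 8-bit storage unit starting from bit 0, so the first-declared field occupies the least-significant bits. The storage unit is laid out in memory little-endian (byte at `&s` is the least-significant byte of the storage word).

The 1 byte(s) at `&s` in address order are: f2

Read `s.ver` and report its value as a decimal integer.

[0]=0xf2 (little-endian) → word 0xf2
rsvd:4 @ bit 0 → (0xf2>>0)&0xf = 0x2
id:1 @ bit 4 → (0xf2>>4)&0x1 = 0x1
ver:3 @ bit 5 → (0xf2>>5)&0x7 = 0x7  ←

7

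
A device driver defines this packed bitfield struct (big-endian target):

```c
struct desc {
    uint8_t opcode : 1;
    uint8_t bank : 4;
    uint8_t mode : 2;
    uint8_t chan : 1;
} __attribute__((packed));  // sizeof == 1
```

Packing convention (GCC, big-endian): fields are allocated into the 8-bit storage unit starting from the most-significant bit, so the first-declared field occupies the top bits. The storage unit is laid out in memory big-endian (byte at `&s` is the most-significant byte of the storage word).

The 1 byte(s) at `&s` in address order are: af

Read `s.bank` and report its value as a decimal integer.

5

[0]=0xaf (big-endian) → word 0xaf
opcode:1 @ bit 7 → (0xaf>>7)&0x1 = 0x1
bank:4 @ bit 3 → (0xaf>>3)&0xf = 0x5  ←
mode:2 @ bit 1 → (0xaf>>1)&0x3 = 0x3
chan:1 @ bit 0 → (0xaf>>0)&0x1 = 0x1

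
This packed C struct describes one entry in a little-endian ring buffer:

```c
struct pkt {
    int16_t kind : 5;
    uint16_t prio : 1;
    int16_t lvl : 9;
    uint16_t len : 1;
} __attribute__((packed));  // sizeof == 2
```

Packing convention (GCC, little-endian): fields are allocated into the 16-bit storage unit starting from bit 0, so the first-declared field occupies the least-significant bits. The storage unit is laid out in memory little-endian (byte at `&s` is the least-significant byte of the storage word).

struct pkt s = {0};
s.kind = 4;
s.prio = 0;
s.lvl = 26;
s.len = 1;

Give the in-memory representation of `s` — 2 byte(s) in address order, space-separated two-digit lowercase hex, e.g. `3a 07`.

84 86

[0+:5] kind=4 & 0x1f = 0x4; word=0x0004
[5+:1] prio=0 & 0x1 = 0x0; word=0x0004
[6+:9] lvl=26 & 0x1ff = 0x1a; word=0x0684
[15+:1] len=1 & 0x1 = 0x1; word=0x8684
word = 0x8684 → little-endian bytes:
  [0]=0x84  [1]=0x86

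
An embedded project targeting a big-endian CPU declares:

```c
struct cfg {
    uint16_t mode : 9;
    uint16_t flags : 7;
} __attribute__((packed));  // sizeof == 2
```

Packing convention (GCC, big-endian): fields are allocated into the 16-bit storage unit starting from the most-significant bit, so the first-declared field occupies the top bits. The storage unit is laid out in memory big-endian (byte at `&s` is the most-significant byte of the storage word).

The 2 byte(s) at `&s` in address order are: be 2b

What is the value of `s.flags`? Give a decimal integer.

43

[0]=0xbe [1]=0x2b (big-endian) → word 0xbe2b
mode:9 @ bit 7 → (0xbe2b>>7)&0x1ff = 0x17c
flags:7 @ bit 0 → (0xbe2b>>0)&0x7f = 0x2b  ←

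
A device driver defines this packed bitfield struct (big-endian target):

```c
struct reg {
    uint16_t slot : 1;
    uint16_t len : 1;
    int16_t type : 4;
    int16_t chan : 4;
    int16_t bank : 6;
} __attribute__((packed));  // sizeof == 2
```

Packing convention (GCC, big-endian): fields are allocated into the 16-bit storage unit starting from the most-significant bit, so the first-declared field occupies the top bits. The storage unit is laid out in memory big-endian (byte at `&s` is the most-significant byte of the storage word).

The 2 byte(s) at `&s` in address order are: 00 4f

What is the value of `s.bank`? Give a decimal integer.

15

[0]=0x00 [1]=0x4f (big-endian) → word 0x004f
slot:1 @ bit 15 → (0x004f>>15)&0x1 = 0x0
len:1 @ bit 14 → (0x004f>>14)&0x1 = 0x0
type:4 @ bit 10 → (0x004f>>10)&0xf = 0x0
chan:4 @ bit 6 → (0x004f>>6)&0xf = 0x1
bank:6 @ bit 0 → (0x004f>>0)&0x3f = 0xf  ←
bank signed 6b, MSB=0: value = 15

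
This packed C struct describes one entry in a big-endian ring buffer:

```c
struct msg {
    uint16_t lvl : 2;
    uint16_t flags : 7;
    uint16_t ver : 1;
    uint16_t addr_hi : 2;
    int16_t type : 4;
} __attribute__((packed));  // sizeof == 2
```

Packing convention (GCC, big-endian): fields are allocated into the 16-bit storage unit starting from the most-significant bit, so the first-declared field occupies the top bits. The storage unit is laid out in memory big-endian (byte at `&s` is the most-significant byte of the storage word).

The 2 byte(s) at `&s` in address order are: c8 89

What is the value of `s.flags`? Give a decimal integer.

[0]=0xc8 [1]=0x89 (big-endian) → word 0xc889
lvl:2 @ bit 14 → (0xc889>>14)&0x3 = 0x3
flags:7 @ bit 7 → (0xc889>>7)&0x7f = 0x11  ←
ver:1 @ bit 6 → (0xc889>>6)&0x1 = 0x0
addr_hi:2 @ bit 4 → (0xc889>>4)&0x3 = 0x0
type:4 @ bit 0 → (0xc889>>0)&0xf = 0x9

17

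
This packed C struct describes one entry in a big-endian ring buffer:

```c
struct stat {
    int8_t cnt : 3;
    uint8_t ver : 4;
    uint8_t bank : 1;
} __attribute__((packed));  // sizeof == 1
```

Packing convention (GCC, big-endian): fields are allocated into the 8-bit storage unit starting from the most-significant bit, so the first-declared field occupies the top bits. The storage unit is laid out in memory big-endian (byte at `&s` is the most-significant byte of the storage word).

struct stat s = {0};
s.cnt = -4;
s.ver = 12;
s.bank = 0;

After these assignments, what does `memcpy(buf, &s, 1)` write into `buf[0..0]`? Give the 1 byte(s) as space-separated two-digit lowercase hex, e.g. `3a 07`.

98

cnt (3b) val=-4 bits=0x4 at bit 5: 0x80
ver (4b) val=12 bits=0xc at bit 1: 0x98
bank (1b) val=0 bits=0x0 at bit 0: 0x98
word = 0x98 → big-endian bytes:
  [0]=0x98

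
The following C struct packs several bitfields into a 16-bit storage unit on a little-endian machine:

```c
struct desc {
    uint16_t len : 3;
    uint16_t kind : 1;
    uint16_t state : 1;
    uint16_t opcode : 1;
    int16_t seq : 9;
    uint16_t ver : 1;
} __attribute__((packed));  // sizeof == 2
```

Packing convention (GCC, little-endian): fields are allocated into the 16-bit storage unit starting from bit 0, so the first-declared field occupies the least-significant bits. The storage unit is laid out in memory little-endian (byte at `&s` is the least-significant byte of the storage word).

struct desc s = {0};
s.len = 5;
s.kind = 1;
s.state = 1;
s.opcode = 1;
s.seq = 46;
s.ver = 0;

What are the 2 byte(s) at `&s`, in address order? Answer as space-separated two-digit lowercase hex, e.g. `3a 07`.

bd 0b

len (3b) val=5 bits=0x5 at bit 0: 0x0005
kind (1b) val=1 bits=0x1 at bit 3: 0x000d
state (1b) val=1 bits=0x1 at bit 4: 0x001d
opcode (1b) val=1 bits=0x1 at bit 5: 0x003d
seq (9b) val=46 bits=0x2e at bit 6: 0x0bbd
ver (1b) val=0 bits=0x0 at bit 15: 0x0bbd
word = 0x0bbd → little-endian bytes:
  [0]=0xbd  [1]=0x0b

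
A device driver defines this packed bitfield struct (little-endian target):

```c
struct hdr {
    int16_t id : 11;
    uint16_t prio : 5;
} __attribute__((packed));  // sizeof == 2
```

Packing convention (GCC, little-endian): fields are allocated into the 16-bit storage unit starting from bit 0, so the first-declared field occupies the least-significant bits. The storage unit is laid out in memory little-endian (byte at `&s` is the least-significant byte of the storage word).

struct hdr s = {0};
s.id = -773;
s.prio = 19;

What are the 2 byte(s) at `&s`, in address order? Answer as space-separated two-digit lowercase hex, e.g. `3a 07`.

fb 9c

id (11b) val=-773 bits=0x4fb at bit 0: 0x04fb
prio (5b) val=19 bits=0x13 at bit 11: 0x9cfb
word = 0x9cfb → little-endian bytes:
  [0]=0xfb  [1]=0x9c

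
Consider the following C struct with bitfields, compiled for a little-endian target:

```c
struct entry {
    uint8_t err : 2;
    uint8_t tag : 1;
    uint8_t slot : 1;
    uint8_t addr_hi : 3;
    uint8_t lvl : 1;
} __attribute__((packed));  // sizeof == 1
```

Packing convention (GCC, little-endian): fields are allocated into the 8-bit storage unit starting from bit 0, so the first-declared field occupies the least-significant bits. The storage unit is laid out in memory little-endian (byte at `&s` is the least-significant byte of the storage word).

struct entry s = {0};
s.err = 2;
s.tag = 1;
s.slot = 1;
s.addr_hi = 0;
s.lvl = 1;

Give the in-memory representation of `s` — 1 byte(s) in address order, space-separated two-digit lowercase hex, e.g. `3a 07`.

err:2 = 2 → 0x2 << 0 → word 0x02
tag:1 = 1 → 0x1 << 2 → word 0x06
slot:1 = 1 → 0x1 << 3 → word 0x0e
addr_hi:3 = 0 → 0x0 << 4 → word 0x0e
lvl:1 = 1 → 0x1 << 7 → word 0x8e
word = 0x8e → little-endian bytes:
  [0]=0x8e

8e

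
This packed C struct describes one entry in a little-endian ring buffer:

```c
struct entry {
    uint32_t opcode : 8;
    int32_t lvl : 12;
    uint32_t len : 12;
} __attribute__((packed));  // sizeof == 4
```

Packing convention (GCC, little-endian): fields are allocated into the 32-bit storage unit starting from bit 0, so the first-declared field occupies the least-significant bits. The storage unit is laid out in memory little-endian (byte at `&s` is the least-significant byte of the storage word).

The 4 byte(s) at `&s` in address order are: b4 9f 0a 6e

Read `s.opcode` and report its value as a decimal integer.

[0]=0xb4 [1]=0x9f [2]=0x0a [3]=0x6e (little-endian) → word 0x6e0a9fb4
opcode [0+:8] = (word>>0) & 0xff = 180  ←
lvl [8+:12] = (word>>8) & 0xfff = 2719
len [20+:12] = (word>>20) & 0xfff = 1760

180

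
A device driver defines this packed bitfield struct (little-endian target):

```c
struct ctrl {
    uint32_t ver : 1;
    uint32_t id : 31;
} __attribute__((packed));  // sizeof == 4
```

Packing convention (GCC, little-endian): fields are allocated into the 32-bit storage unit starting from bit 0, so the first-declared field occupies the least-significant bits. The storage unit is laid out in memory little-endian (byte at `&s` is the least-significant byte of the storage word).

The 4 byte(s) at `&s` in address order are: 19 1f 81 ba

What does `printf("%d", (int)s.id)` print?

[0]=0x19 [1]=0x1f [2]=0x81 [3]=0xba (little-endian) → word 0xba811f19
ver:1 @ bit 0 → (0xba811f19>>0)&0x1 = 0x1
id:31 @ bit 1 → (0xba811f19>>1)&0x7fffffff = 0x5d408f8c  ←

1564512140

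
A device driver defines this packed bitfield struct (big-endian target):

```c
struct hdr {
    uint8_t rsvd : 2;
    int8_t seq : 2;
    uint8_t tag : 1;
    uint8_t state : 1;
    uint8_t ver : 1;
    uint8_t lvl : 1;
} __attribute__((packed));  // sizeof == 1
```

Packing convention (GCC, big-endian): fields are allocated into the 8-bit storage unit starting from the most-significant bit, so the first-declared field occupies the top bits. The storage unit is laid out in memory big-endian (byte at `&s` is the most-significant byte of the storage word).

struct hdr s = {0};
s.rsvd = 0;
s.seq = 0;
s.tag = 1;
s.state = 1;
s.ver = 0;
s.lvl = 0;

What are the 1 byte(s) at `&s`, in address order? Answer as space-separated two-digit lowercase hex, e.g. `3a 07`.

rsvd:2 = 0 → 0x0 << 6 → word 0x00
seq:2 = 0 → 0x0 << 4 → word 0x00
tag:1 = 1 → 0x1 << 3 → word 0x08
state:1 = 1 → 0x1 << 2 → word 0x0c
ver:1 = 0 → 0x0 << 1 → word 0x0c
lvl:1 = 0 → 0x0 << 0 → word 0x0c
word = 0x0c → big-endian bytes:
  [0]=0x0c

0c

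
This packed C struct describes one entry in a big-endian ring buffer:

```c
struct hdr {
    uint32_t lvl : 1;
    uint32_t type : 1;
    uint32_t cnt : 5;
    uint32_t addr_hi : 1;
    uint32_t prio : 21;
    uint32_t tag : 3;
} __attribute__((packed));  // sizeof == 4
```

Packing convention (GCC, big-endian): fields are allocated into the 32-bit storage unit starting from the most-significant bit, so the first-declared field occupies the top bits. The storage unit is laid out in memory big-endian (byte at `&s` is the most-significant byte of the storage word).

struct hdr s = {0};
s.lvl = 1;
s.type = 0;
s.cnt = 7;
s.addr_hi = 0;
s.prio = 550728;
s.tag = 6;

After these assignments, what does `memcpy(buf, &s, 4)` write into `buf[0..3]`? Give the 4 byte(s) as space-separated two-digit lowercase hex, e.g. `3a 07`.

lvl (1b) val=1 bits=0x1 at bit 31: 0x80000000
type (1b) val=0 bits=0x0 at bit 30: 0x80000000
cnt (5b) val=7 bits=0x7 at bit 25: 0x8e000000
addr_hi (1b) val=0 bits=0x0 at bit 24: 0x8e000000
prio (21b) val=550728 bits=0x86748 at bit 3: 0x8e433a40
tag (3b) val=6 bits=0x6 at bit 0: 0x8e433a46
word = 0x8e433a46 → big-endian bytes:
  [0]=0x8e  [1]=0x43  [2]=0x3a  [3]=0x46

8e 43 3a 46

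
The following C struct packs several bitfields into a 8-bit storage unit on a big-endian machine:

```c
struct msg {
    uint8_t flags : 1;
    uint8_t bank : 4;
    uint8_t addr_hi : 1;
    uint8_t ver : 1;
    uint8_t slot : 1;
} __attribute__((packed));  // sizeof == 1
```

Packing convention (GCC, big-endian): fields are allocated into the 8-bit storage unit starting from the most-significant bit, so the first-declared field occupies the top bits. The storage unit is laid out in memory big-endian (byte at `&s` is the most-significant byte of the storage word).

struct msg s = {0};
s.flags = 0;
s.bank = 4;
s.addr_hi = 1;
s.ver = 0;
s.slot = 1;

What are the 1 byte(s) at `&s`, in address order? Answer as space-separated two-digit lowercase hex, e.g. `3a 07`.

flags (1b) val=0 bits=0x0 at bit 7: 0x00
bank (4b) val=4 bits=0x4 at bit 3: 0x20
addr_hi (1b) val=1 bits=0x1 at bit 2: 0x24
ver (1b) val=0 bits=0x0 at bit 1: 0x24
slot (1b) val=1 bits=0x1 at bit 0: 0x25
word = 0x25 → big-endian bytes:
  [0]=0x25

25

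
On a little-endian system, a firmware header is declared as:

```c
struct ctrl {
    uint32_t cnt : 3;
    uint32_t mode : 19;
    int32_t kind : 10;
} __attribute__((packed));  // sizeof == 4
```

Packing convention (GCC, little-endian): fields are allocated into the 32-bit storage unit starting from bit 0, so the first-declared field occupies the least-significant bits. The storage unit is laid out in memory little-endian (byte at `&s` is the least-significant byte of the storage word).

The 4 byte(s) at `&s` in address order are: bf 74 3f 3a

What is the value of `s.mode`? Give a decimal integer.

[0]=0xbf [1]=0x74 [2]=0x3f [3]=0x3a (little-endian) → word 0x3a3f74bf
cnt [0+:3] = (word>>0) & 0x7 = 7
mode [3+:19] = (word>>3) & 0x7ffff = 519831  ←
kind [22+:10] = (word>>22) & 0x3ff = 232

519831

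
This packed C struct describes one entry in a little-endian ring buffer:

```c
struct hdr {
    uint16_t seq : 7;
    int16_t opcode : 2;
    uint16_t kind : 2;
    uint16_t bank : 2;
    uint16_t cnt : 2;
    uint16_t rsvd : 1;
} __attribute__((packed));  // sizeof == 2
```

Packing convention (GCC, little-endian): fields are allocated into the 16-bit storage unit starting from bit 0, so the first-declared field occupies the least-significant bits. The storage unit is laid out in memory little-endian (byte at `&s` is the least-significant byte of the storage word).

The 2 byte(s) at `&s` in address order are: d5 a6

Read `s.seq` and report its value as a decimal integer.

85

[0]=0xd5 [1]=0xa6 (little-endian) → word 0xa6d5
seq [0+:7] = (word>>0) & 0x7f = 85  ←
opcode [7+:2] = (word>>7) & 0x3 = 1
kind [9+:2] = (word>>9) & 0x3 = 3
bank [11+:2] = (word>>11) & 0x3 = 0
cnt [13+:2] = (word>>13) & 0x3 = 1
rsvd [15+:1] = (word>>15) & 0x1 = 1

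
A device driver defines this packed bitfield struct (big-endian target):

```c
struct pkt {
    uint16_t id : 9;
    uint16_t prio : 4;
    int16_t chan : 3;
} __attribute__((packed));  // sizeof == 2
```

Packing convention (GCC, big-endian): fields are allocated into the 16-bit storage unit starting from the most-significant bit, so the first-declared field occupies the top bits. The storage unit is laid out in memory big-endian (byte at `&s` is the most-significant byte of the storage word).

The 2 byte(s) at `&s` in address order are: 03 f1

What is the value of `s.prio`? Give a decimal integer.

14

[0]=0x03 [1]=0xf1 (big-endian) → word 0x03f1
id [7+:9] = (word>>7) & 0x1ff = 7
prio [3+:4] = (word>>3) & 0xf = 14  ←
chan [0+:3] = (word>>0) & 0x7 = 1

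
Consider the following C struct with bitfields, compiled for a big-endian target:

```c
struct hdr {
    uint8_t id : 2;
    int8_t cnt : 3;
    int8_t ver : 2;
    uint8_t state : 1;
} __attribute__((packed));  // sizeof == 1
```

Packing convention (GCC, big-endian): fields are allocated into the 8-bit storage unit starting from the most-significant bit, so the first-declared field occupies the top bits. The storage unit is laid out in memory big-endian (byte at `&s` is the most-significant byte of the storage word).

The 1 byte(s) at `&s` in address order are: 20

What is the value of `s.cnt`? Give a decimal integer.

-4

[0]=0x20 (big-endian) → word 0x20
id [6+:2] = (word>>6) & 0x3 = 0
cnt [3+:3] = (word>>3) & 0x7 = 4  ←
ver [1+:2] = (word>>1) & 0x3 = 0
state [0+:1] = (word>>0) & 0x1 = 0
cnt signed 3b, MSB=1: 4 - 8 = -4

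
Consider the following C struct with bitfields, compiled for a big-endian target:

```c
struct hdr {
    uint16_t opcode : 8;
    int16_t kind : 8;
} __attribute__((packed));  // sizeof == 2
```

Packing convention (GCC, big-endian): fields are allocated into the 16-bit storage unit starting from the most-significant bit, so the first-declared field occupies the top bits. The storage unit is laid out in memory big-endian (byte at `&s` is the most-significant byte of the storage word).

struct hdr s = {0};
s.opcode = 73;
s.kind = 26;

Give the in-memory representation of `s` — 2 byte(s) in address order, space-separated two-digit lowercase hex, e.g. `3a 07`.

[8+:8] opcode=73 & 0xff = 0x49; word=0x4900
[0+:8] kind=26 & 0xff = 0x1a; word=0x491a
word = 0x491a → big-endian bytes:
  [0]=0x49  [1]=0x1a

49 1a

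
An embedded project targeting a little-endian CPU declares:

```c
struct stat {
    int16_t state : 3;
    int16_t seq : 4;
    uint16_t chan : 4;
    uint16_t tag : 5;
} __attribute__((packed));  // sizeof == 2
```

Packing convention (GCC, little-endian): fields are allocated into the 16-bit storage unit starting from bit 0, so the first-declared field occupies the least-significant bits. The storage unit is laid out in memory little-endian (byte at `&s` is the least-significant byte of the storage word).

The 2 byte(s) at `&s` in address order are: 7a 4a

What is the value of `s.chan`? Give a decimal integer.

4

[0]=0x7a [1]=0x4a (little-endian) → word 0x4a7a
state [0+:3] = (word>>0) & 0x7 = 2
seq [3+:4] = (word>>3) & 0xf = 15
chan [7+:4] = (word>>7) & 0xf = 4  ←
tag [11+:5] = (word>>11) & 0x1f = 9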